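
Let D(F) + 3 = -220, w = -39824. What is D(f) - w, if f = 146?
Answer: 39601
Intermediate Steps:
D(F) = -223 (D(F) = -3 - 220 = -223)
D(f) - w = -223 - 1*(-39824) = -223 + 39824 = 39601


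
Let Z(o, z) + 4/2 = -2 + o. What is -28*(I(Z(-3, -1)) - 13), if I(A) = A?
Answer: 560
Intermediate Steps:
Z(o, z) = -4 + o (Z(o, z) = -2 + (-2 + o) = -4 + o)
-28*(I(Z(-3, -1)) - 13) = -28*((-4 - 3) - 13) = -28*(-7 - 13) = -28*(-20) = 560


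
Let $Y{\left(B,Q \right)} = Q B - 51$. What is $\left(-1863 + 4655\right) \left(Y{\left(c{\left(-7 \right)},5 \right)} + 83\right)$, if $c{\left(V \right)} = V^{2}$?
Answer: $773384$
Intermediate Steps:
$Y{\left(B,Q \right)} = -51 + B Q$ ($Y{\left(B,Q \right)} = B Q - 51 = -51 + B Q$)
$\left(-1863 + 4655\right) \left(Y{\left(c{\left(-7 \right)},5 \right)} + 83\right) = \left(-1863 + 4655\right) \left(\left(-51 + \left(-7\right)^{2} \cdot 5\right) + 83\right) = 2792 \left(\left(-51 + 49 \cdot 5\right) + 83\right) = 2792 \left(\left(-51 + 245\right) + 83\right) = 2792 \left(194 + 83\right) = 2792 \cdot 277 = 773384$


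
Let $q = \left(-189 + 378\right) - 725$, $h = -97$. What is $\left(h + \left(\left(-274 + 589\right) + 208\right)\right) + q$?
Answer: $-110$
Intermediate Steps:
$q = -536$ ($q = 189 - 725 = -536$)
$\left(h + \left(\left(-274 + 589\right) + 208\right)\right) + q = \left(-97 + \left(\left(-274 + 589\right) + 208\right)\right) - 536 = \left(-97 + \left(315 + 208\right)\right) - 536 = \left(-97 + 523\right) - 536 = 426 - 536 = -110$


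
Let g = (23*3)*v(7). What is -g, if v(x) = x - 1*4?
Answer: -207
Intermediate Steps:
v(x) = -4 + x (v(x) = x - 4 = -4 + x)
g = 207 (g = (23*3)*(-4 + 7) = 69*3 = 207)
-g = -1*207 = -207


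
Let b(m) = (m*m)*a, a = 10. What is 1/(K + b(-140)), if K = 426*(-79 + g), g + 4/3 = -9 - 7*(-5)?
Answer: 1/172854 ≈ 5.7852e-6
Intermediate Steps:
b(m) = 10*m² (b(m) = (m*m)*10 = m²*10 = 10*m²)
g = 74/3 (g = -4/3 + (-9 - 7*(-5)) = -4/3 + (-9 + 35) = -4/3 + 26 = 74/3 ≈ 24.667)
K = -23146 (K = 426*(-79 + 74/3) = 426*(-163/3) = -23146)
1/(K + b(-140)) = 1/(-23146 + 10*(-140)²) = 1/(-23146 + 10*19600) = 1/(-23146 + 196000) = 1/172854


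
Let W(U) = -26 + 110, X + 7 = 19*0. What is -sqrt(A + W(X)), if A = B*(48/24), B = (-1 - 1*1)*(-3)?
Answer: -4*sqrt(6) ≈ -9.7980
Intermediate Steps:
X = -7 (X = -7 + 19*0 = -7 + 0 = -7)
W(U) = 84
B = 6 (B = (-1 - 1)*(-3) = -2*(-3) = 6)
A = 12 (A = 6*(48/24) = 6*(48*(1/24)) = 6*2 = 12)
-sqrt(A + W(X)) = -sqrt(12 + 84) = -sqrt(96) = -4*sqrt(6)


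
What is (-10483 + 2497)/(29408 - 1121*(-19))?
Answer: -7986/50707 ≈ -0.15749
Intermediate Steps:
(-10483 + 2497)/(29408 - 1121*(-19)) = -7986/(29408 + 21299) = -7986/50707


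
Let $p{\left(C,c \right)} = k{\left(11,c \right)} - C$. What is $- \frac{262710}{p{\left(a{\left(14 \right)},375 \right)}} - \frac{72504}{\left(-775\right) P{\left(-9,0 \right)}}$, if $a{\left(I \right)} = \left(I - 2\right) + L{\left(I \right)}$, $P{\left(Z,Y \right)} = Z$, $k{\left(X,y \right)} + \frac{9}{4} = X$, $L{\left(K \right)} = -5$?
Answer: $- \frac{116351056}{775} \approx -1.5013 \cdot 10^{5}$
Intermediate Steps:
$k{\left(X,y \right)} = - \frac{9}{4} + X$
$a{\left(I \right)} = -7 + I$ ($a{\left(I \right)} = \left(I - 2\right) - 5 = \left(-2 + I\right) - 5 = -7 + I$)
$p{\left(C,c \right)} = \frac{35}{4} - C$ ($p{\left(C,c \right)} = \left(- \frac{9}{4} + 11\right) - C = \frac{35}{4} - C$)
$- \frac{262710}{p{\left(a{\left(14 \right)},375 \right)}} - \frac{72504}{\left(-775\right) P{\left(-9,0 \right)}} = - \frac{262710}{\frac{35}{4} - \left(-7 + 14\right)} - \frac{72504}{\left(-775\right) \left(-9\right)} = - \frac{262710}{\frac{35}{4} - 7} - \frac{72504}{6975} = - \frac{262710}{\frac{35}{4} - 7} - \frac{8056}{775} = - \frac{262710}{\frac{7}{4}} - \frac{8056}{775} = \left(-262710\right) \frac{4}{7} - \frac{8056}{775} = -150120 - \frac{8056}{775} = - \frac{116351056}{775}$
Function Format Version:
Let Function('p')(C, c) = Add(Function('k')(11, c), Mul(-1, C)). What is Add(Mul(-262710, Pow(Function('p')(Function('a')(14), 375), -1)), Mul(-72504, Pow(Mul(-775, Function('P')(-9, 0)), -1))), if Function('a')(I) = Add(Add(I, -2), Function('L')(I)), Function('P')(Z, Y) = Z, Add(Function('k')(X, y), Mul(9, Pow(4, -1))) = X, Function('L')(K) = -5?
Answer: Rational(-116351056, 775) ≈ -1.5013e+5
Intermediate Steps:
Function('k')(X, y) = Add(Rational(-9, 4), X)
Function('a')(I) = Add(-7, I) (Function('a')(I) = Add(Add(I, -2), -5) = Add(Add(-2, I), -5) = Add(-7, I))
Function('p')(C, c) = Add(Rational(35, 4), Mul(-1, C)) (Function('p')(C, c) = Add(Add(Rational(-9, 4), 11), Mul(-1, C)) = Add(Rational(35, 4), Mul(-1, C)))
Add(Mul(-262710, Pow(Function('p')(Function('a')(14), 375), -1)), Mul(-72504, Pow(Mul(-775, Function('P')(-9, 0)), -1))) = Add(Mul(-262710, Pow(Add(Rational(35, 4), Mul(-1, Add(-7, 14))), -1)), Mul(-72504, Pow(Mul(-775, -9), -1))) = Add(Mul(-262710, Pow(Add(Rational(35, 4), Mul(-1, 7)), -1)), Mul(-72504, Pow(6975, -1))) = Add(Mul(-262710, Pow(Add(Rational(35, 4), -7), -1)), Mul(-72504, Rational(1, 6975))) = Add(Mul(-262710, Pow(Rational(7, 4), -1)), Rational(-8056, 775)) = Add(Mul(-262710, Rational(4, 7)), Rational(-8056, 775)) = Add(-150120, Rational(-8056, 775)) = Rational(-116351056, 775)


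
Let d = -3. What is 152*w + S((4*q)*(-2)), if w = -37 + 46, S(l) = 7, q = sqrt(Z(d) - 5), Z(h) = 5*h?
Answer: 1375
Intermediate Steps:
q = 2*I*sqrt(5) (q = sqrt(5*(-3) - 5) = sqrt(-15 - 5) = sqrt(-20) = 2*I*sqrt(5) ≈ 4.4721*I)
w = 9
152*w + S((4*q)*(-2)) = 152*9 + 7 = 1368 + 7 = 1375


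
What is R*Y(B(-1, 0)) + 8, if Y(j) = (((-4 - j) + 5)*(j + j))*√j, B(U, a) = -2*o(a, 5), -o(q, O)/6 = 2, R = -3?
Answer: 8 + 6624*√6 ≈ 16233.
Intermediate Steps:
o(q, O) = -12 (o(q, O) = -6*2 = -12)
B(U, a) = 24 (B(U, a) = -2*(-12) = 24)
Y(j) = 2*j^(3/2)*(1 - j) (Y(j) = ((1 - j)*(2*j))*√j = (2*j*(1 - j))*√j = 2*j^(3/2)*(1 - j))
R*Y(B(-1, 0)) + 8 = -6*24^(3/2)*(1 - 1*24) + 8 = -6*48*√6*(1 - 24) + 8 = -6*48*√6*(-23) + 8 = -(-6624)*√6 + 8 = 6624*√6 + 8 = 8 + 6624*√6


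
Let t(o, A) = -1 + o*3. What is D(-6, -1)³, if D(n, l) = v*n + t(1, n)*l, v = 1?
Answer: -512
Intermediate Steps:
t(o, A) = -1 + 3*o
D(n, l) = n + 2*l (D(n, l) = 1*n + (-1 + 3*1)*l = n + (-1 + 3)*l = n + 2*l)
D(-6, -1)³ = (-6 + 2*(-1))³ = (-6 - 2)³ = (-8)³ = -512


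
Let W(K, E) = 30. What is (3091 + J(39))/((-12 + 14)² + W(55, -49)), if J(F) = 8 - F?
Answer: 90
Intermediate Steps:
(3091 + J(39))/((-12 + 14)² + W(55, -49)) = (3091 + (8 - 1*39))/((-12 + 14)² + 30) = (3091 + (8 - 39))/(2² + 30) = (3091 - 31)/(4 + 30) = 3060/34 = 3060*(1/34) = 90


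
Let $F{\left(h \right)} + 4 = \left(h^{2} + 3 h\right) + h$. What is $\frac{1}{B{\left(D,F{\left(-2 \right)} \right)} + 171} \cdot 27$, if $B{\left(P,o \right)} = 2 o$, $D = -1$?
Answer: $\frac{27}{155} \approx 0.17419$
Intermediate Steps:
$F{\left(h \right)} = -4 + h^{2} + 4 h$ ($F{\left(h \right)} = -4 + \left(\left(h^{2} + 3 h\right) + h\right) = -4 + \left(h^{2} + 4 h\right) = -4 + h^{2} + 4 h$)
$\frac{1}{B{\left(D,F{\left(-2 \right)} \right)} + 171} \cdot 27 = \frac{1}{2 \left(-4 + \left(-2\right)^{2} + 4 \left(-2\right)\right) + 171} \cdot 27 = \frac{1}{2 \left(-4 + 4 - 8\right) + 171} \cdot 27 = \frac{1}{2 \left(-8\right) + 171} \cdot 27 = \frac{1}{-16 + 171} \cdot 27 = \frac{1}{155} \cdot 27 = \frac{27}{155}$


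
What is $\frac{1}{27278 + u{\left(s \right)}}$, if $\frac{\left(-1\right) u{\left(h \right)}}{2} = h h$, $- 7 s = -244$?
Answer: $\frac{49}{1217550} \approx 4.0245 \cdot 10^{-5}$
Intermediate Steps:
$s = \frac{244}{7}$ ($s = \left(- \frac{1}{7}\right) \left(-244\right) = \frac{244}{7} \approx 34.857$)
$u{\left(h \right)} = - 2 h^{2}$ ($u{\left(h \right)} = - 2 h h = - 2 h^{2}$)
$\frac{1}{27278 + u{\left(s \right)}} = \frac{1}{27278 - 2 \left(\frac{244}{7}\right)^{2}} = \frac{1}{27278 - \frac{119072}{49}} = \frac{1}{\frac{1217550}{49}} = \frac{49}{1217550}$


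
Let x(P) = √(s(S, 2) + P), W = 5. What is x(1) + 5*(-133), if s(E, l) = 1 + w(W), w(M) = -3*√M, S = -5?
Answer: -665 + √(2 - 3*√5) ≈ -665.0 + 2.1698*I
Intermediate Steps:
s(E, l) = 1 - 3*√5
x(P) = √(1 + P - 3*√5) (x(P) = √((1 - 3*√5) + P) = √(1 + P - 3*√5))
x(1) + 5*(-133) = √(1 + 1 - 3*√5) + 5*(-133) = √(2 - 3*√5) - 665 = -665 + √(2 - 3*√5)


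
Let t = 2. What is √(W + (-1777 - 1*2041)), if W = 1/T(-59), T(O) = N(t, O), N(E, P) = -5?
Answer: I*√95455/5 ≈ 61.792*I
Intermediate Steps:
T(O) = -5
W = -⅕ (W = 1/(-5) = -⅕ ≈ -0.20000)
√(W + (-1777 - 1*2041)) = √(-⅕ + (-1777 - 1*2041)) = √(-⅕ + (-1777 - 2041)) = √(-⅕ - 3818) = √(-19091/5) = I*√95455/5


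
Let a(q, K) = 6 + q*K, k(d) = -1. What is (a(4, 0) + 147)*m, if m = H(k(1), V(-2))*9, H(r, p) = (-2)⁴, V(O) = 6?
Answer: 22032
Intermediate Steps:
H(r, p) = 16
a(q, K) = 6 + K*q
m = 144 (m = 16*9 = 144)
(a(4, 0) + 147)*m = ((6 + 0*4) + 147)*144 = ((6 + 0) + 147)*144 = (6 + 147)*144 = 153*144 = 22032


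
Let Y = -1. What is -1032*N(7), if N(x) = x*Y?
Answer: 7224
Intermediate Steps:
N(x) = -x (N(x) = x*(-1) = -x)
-1032*N(7) = -(-1032)*7 = -1032*(-7) = 7224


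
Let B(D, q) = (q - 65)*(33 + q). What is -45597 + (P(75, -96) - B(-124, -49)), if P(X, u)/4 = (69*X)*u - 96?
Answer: -2035005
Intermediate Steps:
P(X, u) = -384 + 276*X*u (P(X, u) = 4*((69*X)*u - 96) = 4*(69*X*u - 96) = 4*(-96 + 69*X*u) = -384 + 276*X*u)
B(D, q) = (-65 + q)*(33 + q)
-45597 + (P(75, -96) - B(-124, -49)) = -45597 + ((-384 + 276*75*(-96)) - (-2145 + (-49)² - 32*(-49))) = -45597 + ((-384 - 1987200) - (-2145 + 2401 + 1568)) = -45597 + (-1987584 - 1*1824) = -45597 + (-1987584 - 1824) = -45597 - 1989408 = -2035005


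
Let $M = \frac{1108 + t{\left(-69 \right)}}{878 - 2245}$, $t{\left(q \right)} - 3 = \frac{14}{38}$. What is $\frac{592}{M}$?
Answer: $- \frac{3844004}{5279} \approx -728.17$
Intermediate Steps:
$t{\left(q \right)} = \frac{64}{19}$ ($t{\left(q \right)} = 3 + \frac{14}{38} = 3 + 14 \cdot \frac{1}{38} = 3 + \frac{7}{19} = \frac{64}{19}$)
$M = - \frac{21116}{25973}$ ($M = \frac{1108 + \frac{64}{19}}{878 - 2245} = \frac{21116}{19 \left(-1367\right)} = \frac{21116}{19} \left(- \frac{1}{1367}\right) = - \frac{21116}{25973} \approx -0.813$)
$\frac{592}{M} = \frac{592}{- \frac{21116}{25973}} = 592 \left(- \frac{25973}{21116}\right) = - \frac{3844004}{5279}$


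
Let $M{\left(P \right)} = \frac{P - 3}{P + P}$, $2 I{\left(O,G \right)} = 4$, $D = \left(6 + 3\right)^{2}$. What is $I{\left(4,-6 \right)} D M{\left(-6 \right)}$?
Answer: $\frac{243}{2} \approx 121.5$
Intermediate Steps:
$D = 81$ ($D = 9^{2} = 81$)
$I{\left(O,G \right)} = 2$ ($I{\left(O,G \right)} = \frac{1}{2} \cdot 4 = 2$)
$M{\left(P \right)} = \frac{-3 + P}{2 P}$
$I{\left(4,-6 \right)} D M{\left(-6 \right)} = 2 \cdot 81 \frac{-3 - 6}{2 \left(-6\right)} = 162 \cdot \frac{1}{2} \left(- \frac{1}{6}\right) \left(-9\right) = 162 \cdot \frac{3}{4} = \frac{243}{2}$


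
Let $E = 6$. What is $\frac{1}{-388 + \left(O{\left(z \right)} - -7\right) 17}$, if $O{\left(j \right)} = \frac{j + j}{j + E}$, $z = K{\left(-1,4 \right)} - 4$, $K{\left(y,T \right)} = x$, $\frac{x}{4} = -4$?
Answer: $- \frac{7}{1543} \approx -0.0045366$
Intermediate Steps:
$x = -16$ ($x = 4 \left(-4\right) = -16$)
$K{\left(y,T \right)} = -16$
$z = -20$ ($z = -16 - 4 = -20$)
$O{\left(j \right)} = \frac{2 j}{6 + j}$ ($O{\left(j \right)} = \frac{j + j}{j + 6} = \frac{2 j}{6 + j}$)
$\frac{1}{-388 + \left(O{\left(z \right)} - -7\right) 17} = \frac{1}{-388 + \left(2 \left(-20\right) \frac{1}{6 - 20} - -7\right) 17} = \frac{1}{-388 + \left(2 \left(-20\right) \frac{1}{-14} + 7\right) 17} = \frac{1}{-388 + \left(2 \left(-20\right) \left(- \frac{1}{14}\right) + 7\right) 17} = \frac{1}{-388 + \left(\frac{20}{7} + 7\right) 17} = \frac{1}{-388 + \frac{69}{7} \cdot 17} = \frac{1}{-388 + \frac{1173}{7}} = \frac{1}{- \frac{1543}{7}} = - \frac{7}{1543}$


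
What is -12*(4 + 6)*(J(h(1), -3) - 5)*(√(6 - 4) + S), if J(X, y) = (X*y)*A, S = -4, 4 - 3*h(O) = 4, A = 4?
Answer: -2400 + 600*√2 ≈ -1551.5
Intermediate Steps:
h(O) = 0 (h(O) = 4/3 - ⅓*4 = 4/3 - 4/3 = 0)
J(X, y) = 4*X*y (J(X, y) = (X*y)*4 = 4*X*y)
-12*(4 + 6)*(J(h(1), -3) - 5)*(√(6 - 4) + S) = -12*(4 + 6)*(4*0*(-3) - 5)*(√(6 - 4) - 4) = -12*10*(0 - 5)*(√2 - 4) = -12*10*(-5)*(-4 + √2) = -(-600)*(-4 + √2) = -12*(200 - 50*√2) = -2400 + 600*√2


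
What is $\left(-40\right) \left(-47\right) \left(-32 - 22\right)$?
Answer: $-101520$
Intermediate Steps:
$\left(-40\right) \left(-47\right) \left(-32 - 22\right) = 1880 \left(-54\right) = -101520$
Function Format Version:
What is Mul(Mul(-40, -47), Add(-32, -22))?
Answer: -101520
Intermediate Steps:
Mul(Mul(-40, -47), Add(-32, -22)) = Mul(1880, -54) = -101520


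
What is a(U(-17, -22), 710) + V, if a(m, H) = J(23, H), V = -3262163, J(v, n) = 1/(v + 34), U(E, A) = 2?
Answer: -185943290/57 ≈ -3.2622e+6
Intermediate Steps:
J(v, n) = 1/(34 + v)
a(m, H) = 1/57 (a(m, H) = 1/(34 + 23) = 1/57)
a(U(-17, -22), 710) + V = 1/57 - 3262163 = -185943290/57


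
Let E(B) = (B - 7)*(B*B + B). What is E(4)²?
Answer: 3600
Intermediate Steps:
E(B) = (-7 + B)*(B + B²) (E(B) = (-7 + B)*(B² + B) = (-7 + B)*(B + B²))
E(4)² = (4*(-7 + 4² - 6*4))² = (4*(-7 + 16 - 24))² = (4*(-15))² = (-60)² = 3600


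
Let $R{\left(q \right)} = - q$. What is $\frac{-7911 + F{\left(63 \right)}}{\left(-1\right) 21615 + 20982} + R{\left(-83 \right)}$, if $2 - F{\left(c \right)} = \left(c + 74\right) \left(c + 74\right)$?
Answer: $\frac{79217}{633} \approx 125.15$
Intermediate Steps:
$F{\left(c \right)} = 2 - \left(74 + c\right)^{2}$ ($F{\left(c \right)} = 2 - \left(c + 74\right) \left(c + 74\right) = 2 - \left(74 + c\right) \left(74 + c\right) = 2 - \left(74 + c\right)^{2}$)
$\frac{-7911 + F{\left(63 \right)}}{\left(-1\right) 21615 + 20982} + R{\left(-83 \right)} = \frac{-7911 + \left(2 - \left(74 + 63\right)^{2}\right)}{\left(-1\right) 21615 + 20982} - -83 = \frac{-7911 + \left(2 - 137^{2}\right)}{-21615 + 20982} + 83 = \frac{-7911 + \left(2 - 18769\right)}{-633} + 83 = \left(-7911 + \left(2 - 18769\right)\right) \left(- \frac{1}{633}\right) + 83 = \left(-7911 - 18767\right) \left(- \frac{1}{633}\right) + 83 = \left(-26678\right) \left(- \frac{1}{633}\right) + 83 = \frac{26678}{633} + 83 = \frac{79217}{633}$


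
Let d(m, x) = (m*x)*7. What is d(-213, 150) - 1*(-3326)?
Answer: -220324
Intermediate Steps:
d(m, x) = 7*m*x
d(-213, 150) - 1*(-3326) = 7*(-213)*150 - 1*(-3326) = -223650 + 3326 = -220324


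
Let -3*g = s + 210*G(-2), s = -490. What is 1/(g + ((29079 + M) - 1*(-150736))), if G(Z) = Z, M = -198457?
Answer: -3/55016 ≈ -5.4530e-5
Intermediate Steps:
g = 910/3 (g = -(-490 + 210*(-2))/3 = -(-490 - 420)/3 = -1/3*(-910) = 910/3 ≈ 303.33)
1/(g + ((29079 + M) - 1*(-150736))) = 1/(910/3 + ((29079 - 198457) - 1*(-150736))) = 1/(910/3 + (-169378 + 150736)) = 1/(910/3 - 18642) = 1/(-55016/3) = -3/55016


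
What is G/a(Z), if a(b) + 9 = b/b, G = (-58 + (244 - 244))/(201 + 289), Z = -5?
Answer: 29/1960 ≈ 0.014796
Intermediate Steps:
G = -29/245 (G = (-58 + 0)/490 = -58*1/490 = -29/245 ≈ -0.11837)
a(b) = -8 (a(b) = -9 + b/b = -9 + 1 = -8)
G/a(Z) = -29/245/(-8) = -29/245*(-⅛) = 29/1960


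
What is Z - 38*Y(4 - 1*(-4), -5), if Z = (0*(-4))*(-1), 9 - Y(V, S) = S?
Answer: -532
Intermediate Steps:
Y(V, S) = 9 - S
Z = 0 (Z = 0*(-1) = 0)
Z - 38*Y(4 - 1*(-4), -5) = 0 - 38*(9 - 1*(-5)) = 0 - 38*(9 + 5) = 0 - 38*14 = 0 - 532 = -532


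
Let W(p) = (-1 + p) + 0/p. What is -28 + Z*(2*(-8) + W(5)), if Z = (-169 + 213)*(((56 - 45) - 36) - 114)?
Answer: 73364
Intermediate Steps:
W(p) = -1 + p (W(p) = (-1 + p) + 0 = -1 + p)
Z = -6116 (Z = 44*((11 - 36) - 114) = 44*(-25 - 114) = 44*(-139) = -6116)
-28 + Z*(2*(-8) + W(5)) = -28 - 6116*(2*(-8) + (-1 + 5)) = -28 - 6116*(-16 + 4) = -28 - 6116*(-12) = -28 + 73392 = 73364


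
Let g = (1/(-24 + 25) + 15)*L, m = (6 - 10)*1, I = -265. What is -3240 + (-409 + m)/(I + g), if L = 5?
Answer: -598987/185 ≈ -3237.8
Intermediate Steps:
m = -4 (m = -4*1 = -4)
g = 80 (g = (1/(-24 + 25) + 15)*5 = (1/1 + 15)*5 = (1 + 15)*5 = 16*5 = 80)
-3240 + (-409 + m)/(I + g) = -3240 + (-409 - 4)/(-265 + 80) = -3240 - 413/(-185) = -3240 - 413*(-1/185) = -3240 + 413/185 = -598987/185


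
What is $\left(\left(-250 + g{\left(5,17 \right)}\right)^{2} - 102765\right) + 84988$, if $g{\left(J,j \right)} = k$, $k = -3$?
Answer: $46232$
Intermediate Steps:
$g{\left(J,j \right)} = -3$
$\left(\left(-250 + g{\left(5,17 \right)}\right)^{2} - 102765\right) + 84988 = \left(\left(-250 - 3\right)^{2} - 102765\right) + 84988 = \left(\left(-253\right)^{2} - 102765\right) + 84988 = \left(64009 - 102765\right) + 84988 = -38756 + 84988 = 46232$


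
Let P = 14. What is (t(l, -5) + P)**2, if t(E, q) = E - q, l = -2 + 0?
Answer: 289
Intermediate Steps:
l = -2
(t(l, -5) + P)**2 = ((-2 - 1*(-5)) + 14)**2 = ((-2 + 5) + 14)**2 = (3 + 14)**2 = 17**2 = 289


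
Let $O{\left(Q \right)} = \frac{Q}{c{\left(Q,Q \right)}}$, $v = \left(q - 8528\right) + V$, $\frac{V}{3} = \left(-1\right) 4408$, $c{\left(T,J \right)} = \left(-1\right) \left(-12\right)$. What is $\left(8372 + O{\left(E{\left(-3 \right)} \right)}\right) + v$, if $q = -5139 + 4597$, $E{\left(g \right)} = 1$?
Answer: $- \frac{167063}{12} \approx -13922.0$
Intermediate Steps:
$c{\left(T,J \right)} = 12$
$q = -542$
$V = -13224$ ($V = 3 \left(\left(-1\right) 4408\right) = 3 \left(-4408\right) = -13224$)
$v = -22294$ ($v = \left(-542 - 8528\right) - 13224 = -9070 - 13224 = -22294$)
$O{\left(Q \right)} = \frac{Q}{12}$
$\left(8372 + O{\left(E{\left(-3 \right)} \right)}\right) + v = \left(8372 + \frac{1}{12} \cdot 1\right) - 22294 = \left(8372 + \frac{1}{12}\right) - 22294 = \frac{100465}{12} - 22294 = - \frac{167063}{12}$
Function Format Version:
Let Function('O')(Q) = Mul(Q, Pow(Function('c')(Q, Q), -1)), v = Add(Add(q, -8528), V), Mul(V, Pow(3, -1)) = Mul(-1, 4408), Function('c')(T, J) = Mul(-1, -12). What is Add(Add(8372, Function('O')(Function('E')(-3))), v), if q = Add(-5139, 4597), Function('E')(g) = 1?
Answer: Rational(-167063, 12) ≈ -13922.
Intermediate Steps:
Function('c')(T, J) = 12
q = -542
V = -13224 (V = Mul(3, Mul(-1, 4408)) = Mul(3, -4408) = -13224)
v = -22294 (v = Add(Add(-542, -8528), -13224) = Add(-9070, -13224) = -22294)
Function('O')(Q) = Mul(Rational(1, 12), Q) (Function('O')(Q) = Mul(Q, Pow(12, -1)) = Mul(Q, Rational(1, 12)) = Mul(Rational(1, 12), Q))
Add(Add(8372, Function('O')(Function('E')(-3))), v) = Add(Add(8372, Mul(Rational(1, 12), 1)), -22294) = Add(Add(8372, Rational(1, 12)), -22294) = Add(Rational(100465, 12), -22294) = Rational(-167063, 12)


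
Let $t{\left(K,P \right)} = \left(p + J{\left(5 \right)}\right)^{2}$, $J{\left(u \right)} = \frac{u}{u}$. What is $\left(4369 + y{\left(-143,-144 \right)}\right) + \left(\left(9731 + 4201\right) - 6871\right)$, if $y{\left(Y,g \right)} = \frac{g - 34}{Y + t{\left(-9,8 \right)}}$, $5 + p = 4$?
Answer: $\frac{1634668}{143} \approx 11431.0$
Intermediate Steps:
$p = -1$ ($p = -5 + 4 = -1$)
$J{\left(u \right)} = 1$
$t{\left(K,P \right)} = 0$ ($t{\left(K,P \right)} = \left(-1 + 1\right)^{2} = 0^{2} = 0$)
$y{\left(Y,g \right)} = \frac{-34 + g}{Y}$ ($y{\left(Y,g \right)} = \frac{g - 34}{Y + 0} = \frac{-34 + g}{Y}$)
$\left(4369 + y{\left(-143,-144 \right)}\right) + \left(\left(9731 + 4201\right) - 6871\right) = \left(4369 + \frac{-34 - 144}{-143}\right) + \left(\left(9731 + 4201\right) - 6871\right) = \left(4369 - - \frac{178}{143}\right) + \left(13932 - 6871\right) = \left(4369 + \frac{178}{143}\right) + 7061 = \frac{624945}{143} + 7061 = \frac{1634668}{143}$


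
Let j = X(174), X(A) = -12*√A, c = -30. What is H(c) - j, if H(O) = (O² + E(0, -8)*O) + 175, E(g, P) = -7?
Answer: 1285 + 12*√174 ≈ 1443.3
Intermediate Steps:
H(O) = 175 + O² - 7*O (H(O) = (O² - 7*O) + 175 = 175 + O² - 7*O)
j = -12*√174 ≈ -158.29
H(c) - j = (175 + (-30)² - 7*(-30)) - (-12)*√174 = (175 + 900 + 210) + 12*√174 = 1285 + 12*√174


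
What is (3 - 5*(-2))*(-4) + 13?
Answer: -39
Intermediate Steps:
(3 - 5*(-2))*(-4) + 13 = (3 + 10)*(-4) + 13 = 13*(-4) + 13 = -52 + 13 = -39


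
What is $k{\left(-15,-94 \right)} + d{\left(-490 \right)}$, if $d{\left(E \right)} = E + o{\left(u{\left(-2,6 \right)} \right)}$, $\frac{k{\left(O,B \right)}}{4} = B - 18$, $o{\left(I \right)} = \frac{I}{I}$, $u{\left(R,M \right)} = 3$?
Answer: $-937$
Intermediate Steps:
$o{\left(I \right)} = 1$
$k{\left(O,B \right)} = -72 + 4 B$ ($k{\left(O,B \right)} = 4 \left(B - 18\right) = 4 \left(-18 + B\right) = -72 + 4 B$)
$d{\left(E \right)} = 1 + E$ ($d{\left(E \right)} = E + 1 = 1 + E$)
$k{\left(-15,-94 \right)} + d{\left(-490 \right)} = \left(-72 + 4 \left(-94\right)\right) + \left(1 - 490\right) = \left(-72 - 376\right) - 489 = -448 - 489 = -937$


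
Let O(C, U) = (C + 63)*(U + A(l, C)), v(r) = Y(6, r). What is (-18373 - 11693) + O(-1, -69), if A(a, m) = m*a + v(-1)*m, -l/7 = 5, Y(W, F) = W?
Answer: -32546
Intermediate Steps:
l = -35 (l = -7*5 = -35)
v(r) = 6
A(a, m) = 6*m + a*m (A(a, m) = m*a + 6*m = a*m + 6*m = 6*m + a*m)
O(C, U) = (63 + C)*(U - 29*C) (O(C, U) = (C + 63)*(U + C*(6 - 35)) = (63 + C)*(U + C*(-29)) = (63 + C)*(U - 29*C))
(-18373 - 11693) + O(-1, -69) = (-18373 - 11693) + (-1827*(-1) - 29*(-1)**2 + 63*(-69) - 1*(-69)) = -30066 + (1827 - 29*1 - 4347 + 69) = -30066 + (1827 - 29 - 4347 + 69) = -30066 - 2480 = -32546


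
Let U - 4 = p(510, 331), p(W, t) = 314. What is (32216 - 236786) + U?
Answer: -204252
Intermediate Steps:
U = 318 (U = 4 + 314 = 318)
(32216 - 236786) + U = (32216 - 236786) + 318 = -204570 + 318 = -204252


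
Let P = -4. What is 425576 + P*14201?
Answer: 368772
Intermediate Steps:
425576 + P*14201 = 425576 - 4*14201 = 425576 - 56804 = 368772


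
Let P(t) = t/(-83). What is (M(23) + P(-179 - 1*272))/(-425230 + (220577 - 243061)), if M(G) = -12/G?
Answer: -9377/854686026 ≈ -1.0971e-5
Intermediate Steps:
P(t) = -t/83 (P(t) = t*(-1/83) = -t/83)
(M(23) + P(-179 - 1*272))/(-425230 + (220577 - 243061)) = (-12/23 - (-179 - 1*272)/83)/(-425230 + (220577 - 243061)) = (-12*1/23 - (-179 - 272)/83)/(-425230 - 22484) = (-12/23 - 1/83*(-451))/(-447714) = (-12/23 + 451/83)*(-1/447714) = (9377/1909)*(-1/447714) = -9377/854686026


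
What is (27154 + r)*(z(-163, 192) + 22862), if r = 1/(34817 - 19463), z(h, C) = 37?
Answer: 3182369572261/5118 ≈ 6.2180e+8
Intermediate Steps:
r = 1/15354 ≈ 6.5130e-5
(27154 + r)*(z(-163, 192) + 22862) = (27154 + 1/15354)*(37 + 22862) = (416922517/15354)*22899 = 3182369572261/5118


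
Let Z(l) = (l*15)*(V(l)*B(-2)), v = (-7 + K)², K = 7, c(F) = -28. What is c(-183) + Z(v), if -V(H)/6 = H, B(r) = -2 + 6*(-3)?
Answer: -28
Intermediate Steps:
B(r) = -20 (B(r) = -2 - 18 = -20)
V(H) = -6*H
v = 0 (v = (-7 + 7)² = 0² = 0)
Z(l) = 1800*l² (Z(l) = (l*15)*(-6*l*(-20)) = (15*l)*(120*l) = 1800*l²)
c(-183) + Z(v) = -28 + 1800*0² = -28 + 1800*0 = -28 + 0 = -28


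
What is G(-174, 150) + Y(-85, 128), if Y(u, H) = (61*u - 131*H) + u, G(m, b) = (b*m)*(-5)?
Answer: 108462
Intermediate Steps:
G(m, b) = -5*b*m
Y(u, H) = -131*H + 62*u (Y(u, H) = (-131*H + 61*u) + u = -131*H + 62*u)
G(-174, 150) + Y(-85, 128) = -5*150*(-174) + (-131*128 + 62*(-85)) = 130500 + (-16768 - 5270) = 130500 - 22038 = 108462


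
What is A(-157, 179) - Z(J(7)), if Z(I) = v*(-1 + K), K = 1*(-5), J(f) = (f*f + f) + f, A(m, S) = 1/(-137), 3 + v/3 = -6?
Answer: -22195/137 ≈ -162.01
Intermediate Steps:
v = -27 (v = -9 + 3*(-6) = -9 - 18 = -27)
A(m, S) = -1/137
J(f) = f² + 2*f (J(f) = (f² + f) + f = (f + f²) + f = f² + 2*f)
K = -5
Z(I) = 162 (Z(I) = -27*(-1 - 5) = -27*(-6) = 162)
A(-157, 179) - Z(J(7)) = -1/137 - 1*162 = -1/137 - 162 = -22195/137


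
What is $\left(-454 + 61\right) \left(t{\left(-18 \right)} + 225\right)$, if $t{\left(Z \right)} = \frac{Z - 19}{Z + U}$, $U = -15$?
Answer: $- \frac{977522}{11} \approx -88866.0$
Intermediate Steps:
$t{\left(Z \right)} = \frac{-19 + Z}{-15 + Z}$ ($t{\left(Z \right)} = \frac{Z - 19}{Z - 15} = \frac{-19 + Z}{-15 + Z}$)
$\left(-454 + 61\right) \left(t{\left(-18 \right)} + 225\right) = \left(-454 + 61\right) \left(\frac{-19 - 18}{-15 - 18} + 225\right) = - 393 \left(\frac{1}{-33} \left(-37\right) + 225\right) = - 393 \left(\left(- \frac{1}{33}\right) \left(-37\right) + 225\right) = - 393 \left(\frac{37}{33} + 225\right) = \left(-393\right) \frac{7462}{33} = - \frac{977522}{11}$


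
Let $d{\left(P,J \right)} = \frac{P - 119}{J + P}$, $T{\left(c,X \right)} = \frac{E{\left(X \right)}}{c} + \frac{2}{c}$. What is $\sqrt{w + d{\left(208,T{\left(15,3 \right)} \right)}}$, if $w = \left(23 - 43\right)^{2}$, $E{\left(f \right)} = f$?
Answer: $\frac{\sqrt{250267}}{25} \approx 20.011$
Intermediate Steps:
$T{\left(c,X \right)} = \frac{2}{c} + \frac{X}{c}$ ($T{\left(c,X \right)} = \frac{X}{c} + \frac{2}{c} = \frac{2}{c} + \frac{X}{c}$)
$w = 400$ ($w = \left(-20\right)^{2} = 400$)
$d{\left(P,J \right)} = \frac{-119 + P}{J + P}$
$\sqrt{w + d{\left(208,T{\left(15,3 \right)} \right)}} = \sqrt{400 + \frac{-119 + 208}{\frac{2 + 3}{15} + 208}} = \sqrt{400 + \frac{1}{\frac{1}{15} \cdot 5 + 208} \cdot 89} = \sqrt{400 + \frac{1}{\frac{1}{3} + 208} \cdot 89} = \sqrt{400 + \frac{1}{\frac{625}{3}} \cdot 89} = \sqrt{400 + \frac{3}{625} \cdot 89} = \sqrt{400 + \frac{267}{625}} = \sqrt{\frac{250267}{625}} = \frac{\sqrt{250267}}{25}$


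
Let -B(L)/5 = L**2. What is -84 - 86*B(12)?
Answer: 61836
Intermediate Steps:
B(L) = -5*L**2
-84 - 86*B(12) = -84 - (-430)*12**2 = -84 - (-430)*144 = -84 - 86*(-720) = -84 + 61920 = 61836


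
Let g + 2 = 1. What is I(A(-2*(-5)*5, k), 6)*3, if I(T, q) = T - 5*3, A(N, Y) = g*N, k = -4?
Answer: -195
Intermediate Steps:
g = -1 (g = -2 + 1 = -1)
A(N, Y) = -N
I(T, q) = -15 + T (I(T, q) = T - 15 = -15 + T)
I(A(-2*(-5)*5, k), 6)*3 = (-15 - (-2*(-5))*5)*3 = (-15 - 10*5)*3 = (-15 - 1*50)*3 = (-15 - 50)*3 = -65*3 = -195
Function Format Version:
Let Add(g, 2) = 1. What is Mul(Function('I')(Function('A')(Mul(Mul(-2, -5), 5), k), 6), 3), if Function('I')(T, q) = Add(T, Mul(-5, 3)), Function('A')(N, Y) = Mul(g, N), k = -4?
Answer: -195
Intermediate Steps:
g = -1 (g = Add(-2, 1) = -1)
Function('A')(N, Y) = Mul(-1, N)
Function('I')(T, q) = Add(-15, T) (Function('I')(T, q) = Add(T, -15) = Add(-15, T))
Mul(Function('I')(Function('A')(Mul(Mul(-2, -5), 5), k), 6), 3) = Mul(Add(-15, Mul(-1, Mul(Mul(-2, -5), 5))), 3) = Mul(Add(-15, Mul(-1, Mul(10, 5))), 3) = Mul(Add(-15, Mul(-1, 50)), 3) = Mul(Add(-15, -50), 3) = Mul(-65, 3) = -195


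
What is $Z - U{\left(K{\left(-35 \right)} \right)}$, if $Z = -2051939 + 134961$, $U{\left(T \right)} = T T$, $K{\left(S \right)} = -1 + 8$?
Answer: $-1917027$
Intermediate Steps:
$K{\left(S \right)} = 7$
$U{\left(T \right)} = T^{2}$
$Z = -1916978$
$Z - U{\left(K{\left(-35 \right)} \right)} = -1916978 - 7^{2} = -1916978 - 49 = -1917027$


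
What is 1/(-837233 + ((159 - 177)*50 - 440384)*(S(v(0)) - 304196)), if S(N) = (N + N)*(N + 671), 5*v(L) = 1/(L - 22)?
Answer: 3025/406080156419153 ≈ 7.4493e-12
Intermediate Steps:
v(L) = 1/(5*(-22 + L)) (v(L) = 1/(5*(L - 22)) = 1/(5*(-22 + L)))
S(N) = 2*N*(671 + N) (S(N) = (2*N)*(671 + N) = 2*N*(671 + N))
1/(-837233 + ((159 - 177)*50 - 440384)*(S(v(0)) - 304196)) = 1/(-837233 + ((159 - 177)*50 - 440384)*(2*(1/(5*(-22 + 0)))*(671 + 1/(5*(-22 + 0))) - 304196)) = 1/(-837233 + (-18*50 - 440384)*(2*((⅕)/(-22))*(671 + (⅕)/(-22)) - 304196)) = 1/(-837233 + (-900 - 440384)*(2*((⅕)*(-1/22))*(671 + (⅕)*(-1/22)) - 304196)) = 1/(-837233 - 441284*(2*(-1/110)*(671 - 1/110) - 304196)) = 1/(-837233 - 441284*(2*(-1/110)*(73809/110) - 304196)) = 1/(-837233 - 441284*(-73809/6050 - 304196)) = 1/(-837233 - 441284*(-1840459609/6050)) = 1/(-837233 + 406082689048978/3025) = 1/(406080156419153/3025) = 3025/406080156419153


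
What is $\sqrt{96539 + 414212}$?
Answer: $\sqrt{510751} \approx 714.67$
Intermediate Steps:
$\sqrt{96539 + 414212} = \sqrt{510751}$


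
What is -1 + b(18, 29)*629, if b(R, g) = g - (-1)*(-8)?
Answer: 13208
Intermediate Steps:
b(R, g) = -8 + g (b(R, g) = g - 1*8 = g - 8 = -8 + g)
-1 + b(18, 29)*629 = -1 + (-8 + 29)*629 = -1 + 21*629 = -1 + 13209 = 13208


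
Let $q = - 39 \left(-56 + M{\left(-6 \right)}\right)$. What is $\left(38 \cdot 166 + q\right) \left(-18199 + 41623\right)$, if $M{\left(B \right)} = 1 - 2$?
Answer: $199830144$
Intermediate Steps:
$M{\left(B \right)} = -1$ ($M{\left(B \right)} = 1 - 2 = -1$)
$q = 2223$ ($q = - 39 \left(-56 - 1\right) = \left(-39\right) \left(-57\right) = 2223$)
$\left(38 \cdot 166 + q\right) \left(-18199 + 41623\right) = \left(38 \cdot 166 + 2223\right) \left(-18199 + 41623\right) = \left(6308 + 2223\right) 23424 = 8531 \cdot 23424 = 199830144$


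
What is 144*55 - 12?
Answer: 7908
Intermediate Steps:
144*55 - 12 = 7920 - 12 = 7908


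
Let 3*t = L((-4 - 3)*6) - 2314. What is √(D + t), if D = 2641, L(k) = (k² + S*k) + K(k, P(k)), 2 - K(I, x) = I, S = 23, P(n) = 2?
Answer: √19353/3 ≈ 46.372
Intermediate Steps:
K(I, x) = 2 - I
L(k) = 2 + k² + 22*k (L(k) = (k² + 23*k) + (2 - k) = 2 + k² + 22*k)
t = -1472/3 (t = ((2 + ((-4 - 3)*6)² + 22*((-4 - 3)*6)) - 2314)/3 = ((2 + (-7*6)² + 22*(-7*6)) - 2314)/3 = ((2 + (-42)² + 22*(-42)) - 2314)/3 = ((2 + 1764 - 924) - 2314)/3 = (842 - 2314)/3 = (⅓)*(-1472) = -1472/3 ≈ -490.67)
√(D + t) = √(2641 - 1472/3) = √(6451/3) = √19353/3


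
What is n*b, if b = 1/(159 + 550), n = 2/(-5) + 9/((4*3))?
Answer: 7/14180 ≈ 0.00049365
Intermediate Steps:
n = 7/20 (n = 2*(-⅕) + 9/12 = -⅖ + 9*(1/12) = -⅖ + ¾ = 7/20 ≈ 0.35000)
b = 1/709 ≈ 0.0014104
n*b = (7/20)*(1/709) = 7/14180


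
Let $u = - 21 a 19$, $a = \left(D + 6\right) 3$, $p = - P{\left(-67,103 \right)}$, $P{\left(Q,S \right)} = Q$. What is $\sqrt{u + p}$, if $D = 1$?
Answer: $2 i \sqrt{2078} \approx 91.17 i$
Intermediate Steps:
$p = 67$ ($p = \left(-1\right) \left(-67\right) = 67$)
$a = 21$ ($a = \left(1 + 6\right) 3 = 7 \cdot 3 = 21$)
$u = -8379$ ($u = \left(-21\right) 21 \cdot 19 = \left(-441\right) 19 = -8379$)
$\sqrt{u + p} = \sqrt{-8379 + 67} = \sqrt{-8312} = 2 i \sqrt{2078}$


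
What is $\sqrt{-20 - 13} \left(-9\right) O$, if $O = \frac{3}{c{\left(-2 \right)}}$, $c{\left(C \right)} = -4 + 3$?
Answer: $27 i \sqrt{33} \approx 155.1 i$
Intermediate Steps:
$c{\left(C \right)} = -1$
$O = -3$ ($O = \frac{3}{-1} = 3 \left(-1\right) = -3$)
$\sqrt{-20 - 13} \left(-9\right) O = \sqrt{-20 - 13} \left(-9\right) \left(-3\right) = \sqrt{-33} \left(-9\right) \left(-3\right) = i \sqrt{33} \left(-9\right) \left(-3\right) = - 9 i \sqrt{33} \left(-3\right) = 27 i \sqrt{33}$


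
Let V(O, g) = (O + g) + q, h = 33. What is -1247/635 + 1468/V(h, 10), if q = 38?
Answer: 831173/51435 ≈ 16.160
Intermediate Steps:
V(O, g) = 38 + O + g (V(O, g) = (O + g) + 38 = 38 + O + g)
-1247/635 + 1468/V(h, 10) = -1247/635 + 1468/(38 + 33 + 10) = -1247*1/635 + 1468/81 = -1247/635 + 1468*(1/81) = -1247/635 + 1468/81 = 831173/51435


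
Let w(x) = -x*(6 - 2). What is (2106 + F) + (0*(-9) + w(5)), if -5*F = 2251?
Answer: 8179/5 ≈ 1635.8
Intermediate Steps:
F = -2251/5 (F = -⅕*2251 = -2251/5 ≈ -450.20)
w(x) = -4*x (w(x) = -x*4 = -4*x)
(2106 + F) + (0*(-9) + w(5)) = (2106 - 2251/5) + (0*(-9) - 4*5) = 8279/5 + (0 - 20) = 8279/5 - 20 = 8179/5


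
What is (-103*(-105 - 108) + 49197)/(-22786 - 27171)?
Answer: -71136/49957 ≈ -1.4239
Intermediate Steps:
(-103*(-105 - 108) + 49197)/(-22786 - 27171) = (-103*(-213) + 49197)/(-49957) = (21939 + 49197)*(-1/49957) = 71136*(-1/49957) = -71136/49957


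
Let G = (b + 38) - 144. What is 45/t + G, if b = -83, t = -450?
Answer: -1891/10 ≈ -189.10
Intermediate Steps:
G = -189 (G = (-83 + 38) - 144 = -45 - 144 = -189)
45/t + G = 45/(-450) - 189 = 45*(-1/450) - 189 = -⅒ - 189 = -1891/10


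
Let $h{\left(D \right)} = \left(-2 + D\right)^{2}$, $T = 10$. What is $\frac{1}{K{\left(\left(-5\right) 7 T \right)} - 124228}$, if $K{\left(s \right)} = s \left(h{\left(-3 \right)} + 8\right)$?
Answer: $- \frac{1}{135778} \approx -7.365 \cdot 10^{-6}$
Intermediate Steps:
$K{\left(s \right)} = 33 s$ ($K{\left(s \right)} = s \left(\left(-2 - 3\right)^{2} + 8\right) = s \left(\left(-5\right)^{2} + 8\right) = s \left(25 + 8\right) = s 33 = 33 s$)
$\frac{1}{K{\left(\left(-5\right) 7 T \right)} - 124228} = \frac{1}{33 \left(-5\right) 7 \cdot 10 - 124228} = \frac{1}{33 \left(\left(-35\right) 10\right) - 124228} = \frac{1}{33 \left(-350\right) - 124228} = \frac{1}{-11550 - 124228} = \frac{1}{-135778} = - \frac{1}{135778}$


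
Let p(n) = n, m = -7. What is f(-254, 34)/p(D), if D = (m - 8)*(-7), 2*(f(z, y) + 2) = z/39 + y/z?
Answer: -52733/1040130 ≈ -0.050698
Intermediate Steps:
f(z, y) = -2 + z/78 + y/(2*z) (f(z, y) = -2 + (z/39 + y/z)/2 = -2 + (z/78 + y/(2*z)) = -2 + z/78 + y/(2*z))
D = 105 (D = (-7 - 8)*(-7) = -15*(-7) = 105)
f(-254, 34)/p(D) = (-2 + (1/78)*(-254) + (½)*34/(-254))/105 = (-2 - 127/39 + (½)*34*(-1/254))*(1/105) = (-2 - 127/39 - 17/254)*(1/105) = -52733/9906*1/105 = -52733/1040130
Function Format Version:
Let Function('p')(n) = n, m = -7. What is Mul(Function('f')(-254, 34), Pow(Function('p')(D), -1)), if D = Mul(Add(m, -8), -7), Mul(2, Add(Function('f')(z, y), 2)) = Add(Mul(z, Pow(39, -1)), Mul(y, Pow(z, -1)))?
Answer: Rational(-52733, 1040130) ≈ -0.050698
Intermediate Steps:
Function('f')(z, y) = Add(-2, Mul(Rational(1, 78), z), Mul(Rational(1, 2), y, Pow(z, -1))) (Function('f')(z, y) = Add(-2, Mul(Rational(1, 2), Add(Mul(z, Pow(39, -1)), Mul(y, Pow(z, -1))))) = Add(-2, Mul(Rational(1, 2), Add(Mul(z, Rational(1, 39)), Mul(y, Pow(z, -1))))) = Add(-2, Mul(Rational(1, 2), Add(Mul(Rational(1, 39), z), Mul(y, Pow(z, -1))))) = Add(-2, Add(Mul(Rational(1, 78), z), Mul(Rational(1, 2), y, Pow(z, -1)))) = Add(-2, Mul(Rational(1, 78), z), Mul(Rational(1, 2), y, Pow(z, -1))))
D = 105 (D = Mul(Add(-7, -8), -7) = Mul(-15, -7) = 105)
Mul(Function('f')(-254, 34), Pow(Function('p')(D), -1)) = Mul(Add(-2, Mul(Rational(1, 78), -254), Mul(Rational(1, 2), 34, Pow(-254, -1))), Pow(105, -1)) = Mul(Add(-2, Rational(-127, 39), Mul(Rational(1, 2), 34, Rational(-1, 254))), Rational(1, 105)) = Mul(Add(-2, Rational(-127, 39), Rational(-17, 254)), Rational(1, 105)) = Mul(Rational(-52733, 9906), Rational(1, 105)) = Rational(-52733, 1040130)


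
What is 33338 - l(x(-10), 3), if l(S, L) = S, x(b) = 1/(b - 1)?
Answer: 366719/11 ≈ 33338.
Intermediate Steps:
x(b) = 1/(-1 + b)
33338 - l(x(-10), 3) = 33338 - 1/(-1 - 10) = 33338 - 1/(-11) = 33338 - 1*(-1/11) = 33338 + 1/11 = 366719/11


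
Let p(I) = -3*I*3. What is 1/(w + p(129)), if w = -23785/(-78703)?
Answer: -78703/91350398 ≈ -0.00086155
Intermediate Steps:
p(I) = -9*I
w = 23785/78703 (w = -23785*(-1/78703) = 23785/78703 ≈ 0.30221)
1/(w + p(129)) = 1/(23785/78703 - 9*129) = 1/(23785/78703 - 1161) = 1/(-91350398/78703) = -78703/91350398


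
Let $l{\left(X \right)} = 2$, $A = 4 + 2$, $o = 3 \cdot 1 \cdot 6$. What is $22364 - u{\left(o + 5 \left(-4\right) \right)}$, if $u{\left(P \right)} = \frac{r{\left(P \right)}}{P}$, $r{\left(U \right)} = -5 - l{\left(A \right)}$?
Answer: $\frac{44721}{2} \approx 22361.0$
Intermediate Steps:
$o = 18$ ($o = 3 \cdot 6 = 18$)
$A = 6$
$r{\left(U \right)} = -7$ ($r{\left(U \right)} = -5 - 2 = -7$)
$u{\left(P \right)} = - \frac{7}{P}$
$22364 - u{\left(o + 5 \left(-4\right) \right)} = 22364 - - \frac{7}{18 + 5 \left(-4\right)} = 22364 - - \frac{7}{18 - 20} = 22364 - - \frac{7}{-2} = 22364 - \left(-7\right) \left(- \frac{1}{2}\right) = 22364 - \frac{7}{2} = \frac{44721}{2}$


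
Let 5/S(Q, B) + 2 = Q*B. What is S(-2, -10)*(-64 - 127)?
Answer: -955/18 ≈ -53.056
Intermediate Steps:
S(Q, B) = 5/(-2 + B*Q) (S(Q, B) = 5/(-2 + Q*B) = 5/(-2 + B*Q))
S(-2, -10)*(-64 - 127) = (5/(-2 - 10*(-2)))*(-64 - 127) = (5/(-2 + 20))*(-191) = (5/18)*(-191) = -955/18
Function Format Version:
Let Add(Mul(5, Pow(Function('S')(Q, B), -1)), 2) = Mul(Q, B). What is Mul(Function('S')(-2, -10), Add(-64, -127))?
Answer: Rational(-955, 18) ≈ -53.056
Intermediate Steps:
Function('S')(Q, B) = Mul(5, Pow(Add(-2, Mul(B, Q)), -1)) (Function('S')(Q, B) = Mul(5, Pow(Add(-2, Mul(Q, B)), -1)) = Mul(5, Pow(Add(-2, Mul(B, Q)), -1)))
Mul(Function('S')(-2, -10), Add(-64, -127)) = Mul(Mul(5, Pow(Add(-2, Mul(-10, -2)), -1)), Add(-64, -127)) = Mul(Mul(5, Pow(Add(-2, 20), -1)), -191) = Mul(Mul(5, Pow(18, -1)), -191) = Mul(Mul(5, Rational(1, 18)), -191) = Mul(Rational(5, 18), -191) = Rational(-955, 18)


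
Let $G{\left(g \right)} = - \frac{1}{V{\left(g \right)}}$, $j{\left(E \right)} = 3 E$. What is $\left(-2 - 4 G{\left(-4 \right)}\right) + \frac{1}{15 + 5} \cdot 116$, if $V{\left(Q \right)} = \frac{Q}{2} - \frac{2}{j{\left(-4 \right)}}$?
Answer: $\frac{89}{55} \approx 1.6182$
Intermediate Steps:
$V{\left(Q \right)} = \frac{1}{6} + \frac{Q}{2}$ ($V{\left(Q \right)} = \frac{Q}{2} - \frac{2}{3 \left(-4\right)} = Q \frac{1}{2} - \frac{2}{-12} = \frac{Q}{2} - - \frac{1}{6} = \frac{Q}{2} + \frac{1}{6} = \frac{1}{6} + \frac{Q}{2}$)
$G{\left(g \right)} = - \frac{1}{\frac{1}{6} + \frac{g}{2}}$
$\left(-2 - 4 G{\left(-4 \right)}\right) + \frac{1}{15 + 5} \cdot 116 = \left(-2 - 4 \left(- \frac{6}{1 + 3 \left(-4\right)}\right)\right) + \frac{1}{15 + 5} \cdot 116 = \left(-2 - 4 \left(- \frac{6}{1 - 12}\right)\right) + \frac{1}{20} \cdot 116 = \left(-2 - 4 \left(- \frac{6}{-11}\right)\right) + \frac{1}{20} \cdot 116 = \left(-2 - 4 \left(\left(-6\right) \left(- \frac{1}{11}\right)\right)\right) + \frac{29}{5} = \left(-2 - \frac{24}{11}\right) + \frac{29}{5} = - \frac{46}{11} + \frac{29}{5} = \frac{89}{55}$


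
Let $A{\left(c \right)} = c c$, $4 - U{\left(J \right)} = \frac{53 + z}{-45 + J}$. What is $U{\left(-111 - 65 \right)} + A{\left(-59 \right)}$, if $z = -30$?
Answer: $\frac{770208}{221} \approx 3485.1$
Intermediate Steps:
$U{\left(J \right)} = 4 - \frac{23}{-45 + J}$ ($U{\left(J \right)} = 4 - \frac{53 - 30}{-45 + J} = 4 - \frac{23}{-45 + J}$)
$A{\left(c \right)} = c^{2}$
$U{\left(-111 - 65 \right)} + A{\left(-59 \right)} = \frac{-203 + 4 \left(-111 - 65\right)}{-45 - 176} + \left(-59\right)^{2} = \frac{-203 + 4 \left(-111 - 65\right)}{-45 - 176} + 3481 = \frac{-203 + 4 \left(-176\right)}{-45 - 176} + 3481 = \frac{-203 - 704}{-221} + 3481 = \left(- \frac{1}{221}\right) \left(-907\right) + 3481 = \frac{907}{221} + 3481 = \frac{770208}{221}$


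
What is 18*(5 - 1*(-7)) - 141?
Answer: 75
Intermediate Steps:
18*(5 - 1*(-7)) - 141 = 18*(5 + 7) - 141 = 18*12 - 141 = 216 - 141 = 75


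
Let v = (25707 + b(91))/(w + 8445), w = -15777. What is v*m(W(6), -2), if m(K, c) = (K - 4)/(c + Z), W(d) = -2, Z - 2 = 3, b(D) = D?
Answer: 12899/1833 ≈ 7.0371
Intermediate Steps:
Z = 5 (Z = 2 + 3 = 5)
v = -12899/3666 (v = (25707 + 91)/(-15777 + 8445) = 25798/(-7332) = 25798*(-1/7332) = -12899/3666 ≈ -3.5185)
m(K, c) = (-4 + K)/(5 + c) (m(K, c) = (K - 4)/(c + 5) = (-4 + K)/(5 + c))
v*m(W(6), -2) = -12899*(-4 - 2)/(3666*(5 - 2)) = -12899*(-6)/(3666*3) = -12899*(-6)/10998 = -12899/3666*(-2) = 12899/1833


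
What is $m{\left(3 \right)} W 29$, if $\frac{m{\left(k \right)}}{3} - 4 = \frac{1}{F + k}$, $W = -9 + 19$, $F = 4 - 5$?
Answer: $3915$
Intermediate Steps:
$F = -1$ ($F = 4 - 5 = -1$)
$W = 10$
$m{\left(k \right)} = 12 + \frac{3}{-1 + k}$
$m{\left(3 \right)} W 29 = \frac{3 \left(-3 + 4 \cdot 3\right)}{-1 + 3} \cdot 10 \cdot 29 = \frac{3 \left(-3 + 12\right)}{2} \cdot 10 \cdot 29 = 3 \cdot \frac{1}{2} \cdot 9 \cdot 10 \cdot 29 = \frac{27}{2} \cdot 10 \cdot 29 = 135 \cdot 29 = 3915$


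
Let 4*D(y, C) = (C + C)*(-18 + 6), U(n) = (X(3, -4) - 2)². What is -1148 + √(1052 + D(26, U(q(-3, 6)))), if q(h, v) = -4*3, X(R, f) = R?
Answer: -1148 + √1046 ≈ -1115.7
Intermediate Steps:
q(h, v) = -12
U(n) = 1 (U(n) = (3 - 2)² = 1² = 1)
D(y, C) = -6*C (D(y, C) = ((C + C)*(-18 + 6))/4 = ((2*C)*(-12))/4 = (-24*C)/4 = -6*C)
-1148 + √(1052 + D(26, U(q(-3, 6)))) = -1148 + √(1052 - 6*1) = -1148 + √(1052 - 6) = -1148 + √1046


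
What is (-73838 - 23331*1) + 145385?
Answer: 48216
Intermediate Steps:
(-73838 - 23331*1) + 145385 = (-73838 - 23331) + 145385 = -97169 + 145385 = 48216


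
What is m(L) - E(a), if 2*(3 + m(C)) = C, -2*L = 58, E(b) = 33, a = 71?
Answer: -101/2 ≈ -50.500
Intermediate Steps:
L = -29 (L = -½*58 = -29)
m(C) = -3 + C/2
m(L) - E(a) = (-3 + (½)*(-29)) - 1*33 = (-3 - 29/2) - 33 = -35/2 - 33 = -101/2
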